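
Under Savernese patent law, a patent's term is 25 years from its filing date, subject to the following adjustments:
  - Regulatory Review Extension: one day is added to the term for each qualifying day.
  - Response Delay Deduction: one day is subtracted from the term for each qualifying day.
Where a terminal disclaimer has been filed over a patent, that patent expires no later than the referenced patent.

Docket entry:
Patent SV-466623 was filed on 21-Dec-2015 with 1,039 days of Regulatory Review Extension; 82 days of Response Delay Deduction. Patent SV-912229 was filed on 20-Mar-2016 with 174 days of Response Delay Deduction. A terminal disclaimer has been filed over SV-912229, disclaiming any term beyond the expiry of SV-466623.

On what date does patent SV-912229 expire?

Natural term of SV-912229:
  Base: filing + 25 years → 20 March 2041.
  Response Delay Deduction: −174 days → 27 September 2040.
Expiry of referenced patent SV-466623:
  Base: filing + 25 years → 21 December 2040.
  Regulatory Review Extension: +1039 days → 26 October 2043.
  Response Delay Deduction: −82 days → 5 August 2043.
Terminal disclaimer: SV-912229 expires on the earlier of 27 September 2040 and 5 August 2043.

2040-09-27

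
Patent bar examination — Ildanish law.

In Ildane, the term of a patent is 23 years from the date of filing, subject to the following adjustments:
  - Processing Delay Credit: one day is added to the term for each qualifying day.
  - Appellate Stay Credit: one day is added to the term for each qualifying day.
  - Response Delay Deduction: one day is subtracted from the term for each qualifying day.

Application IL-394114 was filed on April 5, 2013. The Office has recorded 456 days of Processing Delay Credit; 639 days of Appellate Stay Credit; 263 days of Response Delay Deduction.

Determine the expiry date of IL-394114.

Base term: filing date + 23 years → 5 April 2036.
Processing Delay Credit: +456 days → 5 July 2037.
Appellate Stay Credit: +639 days → 5 April 2039.
Response Delay Deduction: −263 days → 16 July 2038.

2038-07-16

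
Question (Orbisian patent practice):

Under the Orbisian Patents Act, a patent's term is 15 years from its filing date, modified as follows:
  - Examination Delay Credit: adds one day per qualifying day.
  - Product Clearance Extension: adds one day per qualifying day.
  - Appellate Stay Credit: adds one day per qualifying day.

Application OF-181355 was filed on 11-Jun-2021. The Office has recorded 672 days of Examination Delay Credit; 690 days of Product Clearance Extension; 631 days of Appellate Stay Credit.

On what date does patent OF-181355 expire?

Base term: filing date + 15 years → 11 June 2036.
Examination Delay Credit: +672 days → 14 April 2038.
Product Clearance Extension: +690 days → 4 March 2040.
Appellate Stay Credit: +631 days → 25 November 2041.

2041-11-25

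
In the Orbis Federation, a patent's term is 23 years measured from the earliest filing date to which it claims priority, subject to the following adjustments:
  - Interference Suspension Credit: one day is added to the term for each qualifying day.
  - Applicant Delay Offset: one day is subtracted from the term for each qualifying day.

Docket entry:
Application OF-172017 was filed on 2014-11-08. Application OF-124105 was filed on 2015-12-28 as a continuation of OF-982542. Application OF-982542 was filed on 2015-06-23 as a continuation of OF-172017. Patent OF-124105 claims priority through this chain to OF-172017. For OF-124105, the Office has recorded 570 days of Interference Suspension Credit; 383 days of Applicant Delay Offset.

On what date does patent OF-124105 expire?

Earliest priority filing: 8 November 2014.
Base term: 8 November 2014 + 23 years → 8 November 2037.
Interference Suspension Credit: +570 days → 1 June 2039.
Applicant Delay Offset: −383 days → 14 May 2038.

May 14, 2038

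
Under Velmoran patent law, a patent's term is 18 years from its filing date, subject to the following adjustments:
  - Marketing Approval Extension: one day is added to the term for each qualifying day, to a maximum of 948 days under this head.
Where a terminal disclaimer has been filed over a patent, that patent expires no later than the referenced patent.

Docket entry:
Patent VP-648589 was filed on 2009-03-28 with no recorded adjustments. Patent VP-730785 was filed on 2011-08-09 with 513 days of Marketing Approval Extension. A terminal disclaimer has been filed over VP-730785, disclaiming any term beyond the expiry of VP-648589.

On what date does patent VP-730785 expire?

March 28, 2027

Natural term of VP-730785:
  Base: filing + 18 years → 9 August 2029.
  Marketing Approval Extension: 513 days (within the 948-day cap) → +513 days → 4 January 2031.
Expiry of referenced patent VP-648589:
  Base: filing + 18 years → 28 March 2027.
Terminal disclaimer: VP-730785 expires on the earlier of 4 January 2031 and 28 March 2027.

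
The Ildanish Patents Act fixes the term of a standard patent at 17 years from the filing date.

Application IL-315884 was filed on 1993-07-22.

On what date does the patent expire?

Filing date + 17 years → 22 July 2010.

2010-07-22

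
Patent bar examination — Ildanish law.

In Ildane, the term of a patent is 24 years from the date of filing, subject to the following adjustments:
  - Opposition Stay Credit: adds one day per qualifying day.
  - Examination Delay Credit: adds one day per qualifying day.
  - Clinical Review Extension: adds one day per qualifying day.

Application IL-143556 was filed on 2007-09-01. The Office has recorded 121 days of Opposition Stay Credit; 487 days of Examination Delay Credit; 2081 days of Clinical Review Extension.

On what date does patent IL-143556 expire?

2039-01-11

Base term: filing date + 24 years → 1 September 2031.
Opposition Stay Credit: +121 days → 31 December 2031.
Examination Delay Credit: +487 days → 1 May 2033.
Clinical Review Extension: +2081 days → 11 January 2039.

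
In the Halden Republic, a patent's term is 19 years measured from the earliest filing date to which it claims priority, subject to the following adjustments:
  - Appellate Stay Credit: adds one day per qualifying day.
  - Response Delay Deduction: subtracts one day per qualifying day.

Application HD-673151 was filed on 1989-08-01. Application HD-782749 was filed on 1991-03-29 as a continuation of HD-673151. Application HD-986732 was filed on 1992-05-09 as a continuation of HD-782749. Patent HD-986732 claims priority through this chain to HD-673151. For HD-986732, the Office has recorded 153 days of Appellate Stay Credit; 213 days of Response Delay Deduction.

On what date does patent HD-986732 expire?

2008-06-02

Earliest priority filing: 1 August 1989.
Base term: 1 August 1989 + 19 years → 1 August 2008.
Appellate Stay Credit: +153 days → 1 January 2009.
Response Delay Deduction: −213 days → 2 June 2008.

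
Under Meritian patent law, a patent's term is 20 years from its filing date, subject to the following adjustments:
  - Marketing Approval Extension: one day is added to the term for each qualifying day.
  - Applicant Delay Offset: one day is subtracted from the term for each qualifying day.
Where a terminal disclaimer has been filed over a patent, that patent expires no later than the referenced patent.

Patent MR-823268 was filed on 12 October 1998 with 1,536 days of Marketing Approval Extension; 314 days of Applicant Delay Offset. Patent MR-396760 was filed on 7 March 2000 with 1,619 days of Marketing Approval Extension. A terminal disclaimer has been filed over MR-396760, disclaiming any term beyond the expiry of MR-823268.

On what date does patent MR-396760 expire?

Natural term of MR-396760:
  Base: filing + 20 years → 7 March 2020.
  Marketing Approval Extension: +1619 days → 12 August 2024.
Expiry of referenced patent MR-823268:
  Base: filing + 20 years → 12 October 2018.
  Marketing Approval Extension: +1536 days → 26 December 2022.
  Applicant Delay Offset: −314 days → 15 February 2022.
Terminal disclaimer: MR-396760 expires on the earlier of 12 August 2024 and 15 February 2022.

2022-02-15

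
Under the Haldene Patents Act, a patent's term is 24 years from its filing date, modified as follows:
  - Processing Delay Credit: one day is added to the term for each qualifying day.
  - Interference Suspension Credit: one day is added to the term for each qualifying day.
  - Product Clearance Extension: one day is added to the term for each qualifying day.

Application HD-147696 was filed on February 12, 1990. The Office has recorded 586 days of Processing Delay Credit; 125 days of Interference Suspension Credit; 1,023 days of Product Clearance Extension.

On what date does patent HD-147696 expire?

2018-11-12

Base term: filing date + 24 years → 12 February 2014.
Processing Delay Credit: +586 days → 21 September 2015.
Interference Suspension Credit: +125 days → 24 January 2016.
Product Clearance Extension: +1023 days → 12 November 2018.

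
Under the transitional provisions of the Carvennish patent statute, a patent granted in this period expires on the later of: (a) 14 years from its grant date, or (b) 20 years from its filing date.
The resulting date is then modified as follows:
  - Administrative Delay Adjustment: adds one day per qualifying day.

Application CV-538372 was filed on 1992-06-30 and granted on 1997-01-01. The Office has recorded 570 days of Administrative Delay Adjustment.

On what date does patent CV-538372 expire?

January 21, 2014

(a) grant + 14 years → 1 January 2011.
(b) filing + 20 years → 30 June 2012.
Later of the two: 30 June 2012.
Administrative Delay Adjustment: +570 days → 21 January 2014.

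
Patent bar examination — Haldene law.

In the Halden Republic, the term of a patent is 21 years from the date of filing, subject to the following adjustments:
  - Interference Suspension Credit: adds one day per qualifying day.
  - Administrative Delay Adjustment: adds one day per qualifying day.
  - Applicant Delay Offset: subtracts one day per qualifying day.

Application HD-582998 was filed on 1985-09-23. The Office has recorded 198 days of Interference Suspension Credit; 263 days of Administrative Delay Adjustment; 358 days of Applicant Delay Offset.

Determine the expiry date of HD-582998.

Base term: filing date + 21 years → 23 September 2006.
Interference Suspension Credit: +198 days → 9 April 2007.
Administrative Delay Adjustment: +263 days → 28 December 2007.
Applicant Delay Offset: −358 days → 4 January 2007.

2007-01-04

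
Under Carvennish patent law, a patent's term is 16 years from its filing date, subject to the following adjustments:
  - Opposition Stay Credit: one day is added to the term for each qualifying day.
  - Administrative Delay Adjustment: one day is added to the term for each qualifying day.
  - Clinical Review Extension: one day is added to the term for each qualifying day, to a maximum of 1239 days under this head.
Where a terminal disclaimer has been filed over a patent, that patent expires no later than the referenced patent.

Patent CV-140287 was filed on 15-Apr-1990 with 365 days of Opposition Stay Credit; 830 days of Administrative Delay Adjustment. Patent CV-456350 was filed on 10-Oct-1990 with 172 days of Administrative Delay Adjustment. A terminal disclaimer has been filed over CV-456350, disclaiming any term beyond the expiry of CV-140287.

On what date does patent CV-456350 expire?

Natural term of CV-456350:
  Base: filing + 16 years → 10 October 2006.
  Administrative Delay Adjustment: +172 days → 31 March 2007.
Expiry of referenced patent CV-140287:
  Base: filing + 16 years → 15 April 2006.
  Opposition Stay Credit: +365 days → 15 April 2007.
  Administrative Delay Adjustment: +830 days → 23 July 2009.
Terminal disclaimer: CV-456350 expires on the earlier of 31 March 2007 and 23 July 2009.

2007-03-31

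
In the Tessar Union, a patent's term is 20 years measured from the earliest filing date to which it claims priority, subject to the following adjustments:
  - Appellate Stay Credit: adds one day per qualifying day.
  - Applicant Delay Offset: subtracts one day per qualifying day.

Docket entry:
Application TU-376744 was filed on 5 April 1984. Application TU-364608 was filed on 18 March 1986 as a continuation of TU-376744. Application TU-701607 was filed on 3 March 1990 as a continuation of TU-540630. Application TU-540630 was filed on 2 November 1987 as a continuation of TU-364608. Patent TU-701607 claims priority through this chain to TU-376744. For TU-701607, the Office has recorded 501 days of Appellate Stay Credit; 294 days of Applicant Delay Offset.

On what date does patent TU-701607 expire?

Earliest priority filing: 5 April 1984.
Base term: 5 April 1984 + 20 years → 5 April 2004.
Appellate Stay Credit: +501 days → 19 August 2005.
Applicant Delay Offset: −294 days → 29 October 2004.

2004-10-29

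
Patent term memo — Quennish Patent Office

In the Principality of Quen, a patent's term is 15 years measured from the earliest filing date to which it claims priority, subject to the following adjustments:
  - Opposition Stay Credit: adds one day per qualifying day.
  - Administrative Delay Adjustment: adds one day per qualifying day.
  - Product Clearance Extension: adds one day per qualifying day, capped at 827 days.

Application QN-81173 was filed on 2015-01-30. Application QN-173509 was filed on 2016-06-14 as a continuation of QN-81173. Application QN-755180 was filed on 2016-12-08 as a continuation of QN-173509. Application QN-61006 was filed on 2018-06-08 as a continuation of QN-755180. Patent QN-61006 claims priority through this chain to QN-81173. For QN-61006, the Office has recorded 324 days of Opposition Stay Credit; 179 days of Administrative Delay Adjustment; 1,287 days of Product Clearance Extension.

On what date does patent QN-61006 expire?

Earliest priority filing: 30 January 2015.
Base term: 30 January 2015 + 15 years → 30 January 2030.
Opposition Stay Credit: +324 days → 20 December 2030.
Administrative Delay Adjustment: +179 days → 17 June 2031.
Product Clearance Extension: 1287 days claimed exceeds the 827-day cap, so +827 days → 21 September 2033.

2033-09-21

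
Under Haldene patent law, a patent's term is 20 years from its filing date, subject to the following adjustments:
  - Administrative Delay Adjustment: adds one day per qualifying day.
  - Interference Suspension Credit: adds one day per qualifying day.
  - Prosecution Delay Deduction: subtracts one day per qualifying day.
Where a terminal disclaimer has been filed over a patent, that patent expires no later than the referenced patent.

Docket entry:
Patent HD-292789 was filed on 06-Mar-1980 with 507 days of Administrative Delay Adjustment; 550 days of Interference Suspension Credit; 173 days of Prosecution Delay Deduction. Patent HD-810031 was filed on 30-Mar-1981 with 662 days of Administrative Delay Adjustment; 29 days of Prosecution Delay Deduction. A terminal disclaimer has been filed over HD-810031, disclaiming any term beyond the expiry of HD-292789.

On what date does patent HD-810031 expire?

Natural term of HD-810031:
  Base: filing + 20 years → 30 March 2001.
  Administrative Delay Adjustment: +662 days → 21 January 2003.
  Prosecution Delay Deduction: −29 days → 23 December 2002.
Expiry of referenced patent HD-292789:
  Base: filing + 20 years → 6 March 2000.
  Administrative Delay Adjustment: +507 days → 26 July 2001.
  Interference Suspension Credit: +550 days → 27 January 2003.
  Prosecution Delay Deduction: −173 days → 7 August 2002.
Terminal disclaimer: HD-810031 expires on the earlier of 23 December 2002 and 7 August 2002.

August 7, 2002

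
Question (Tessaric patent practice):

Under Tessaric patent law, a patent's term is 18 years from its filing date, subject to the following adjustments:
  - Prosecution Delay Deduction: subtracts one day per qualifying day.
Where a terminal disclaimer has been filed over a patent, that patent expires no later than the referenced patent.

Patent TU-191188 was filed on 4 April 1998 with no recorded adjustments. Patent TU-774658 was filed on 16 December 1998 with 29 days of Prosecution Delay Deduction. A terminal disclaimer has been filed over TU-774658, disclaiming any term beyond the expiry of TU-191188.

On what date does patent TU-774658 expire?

Natural term of TU-774658:
  Base: filing + 18 years → 16 December 2016.
  Prosecution Delay Deduction: −29 days → 17 November 2016.
Expiry of referenced patent TU-191188:
  Base: filing + 18 years → 4 April 2016.
Terminal disclaimer: TU-774658 expires on the earlier of 17 November 2016 and 4 April 2016.

2016-04-04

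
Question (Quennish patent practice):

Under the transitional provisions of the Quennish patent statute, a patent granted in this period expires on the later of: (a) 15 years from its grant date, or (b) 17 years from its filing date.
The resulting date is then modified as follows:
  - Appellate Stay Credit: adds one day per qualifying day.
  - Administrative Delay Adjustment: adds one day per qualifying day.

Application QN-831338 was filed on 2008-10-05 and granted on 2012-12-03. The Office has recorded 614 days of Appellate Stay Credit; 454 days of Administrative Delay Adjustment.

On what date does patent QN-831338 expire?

(a) grant + 15 years → 3 December 2027.
(b) filing + 17 years → 5 October 2025.
Later of the two: 3 December 2027.
Appellate Stay Credit: +614 days → 8 August 2029.
Administrative Delay Adjustment: +454 days → 5 November 2030.

November 5, 2030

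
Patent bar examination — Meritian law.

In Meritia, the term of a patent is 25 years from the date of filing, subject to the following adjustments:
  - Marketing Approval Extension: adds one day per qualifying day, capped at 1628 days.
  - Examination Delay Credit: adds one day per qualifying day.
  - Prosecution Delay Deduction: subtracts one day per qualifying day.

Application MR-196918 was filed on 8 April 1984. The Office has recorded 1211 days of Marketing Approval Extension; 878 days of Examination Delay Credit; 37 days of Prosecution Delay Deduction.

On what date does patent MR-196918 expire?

November 20, 2014

Base term: filing date + 25 years → 8 April 2009.
Marketing Approval Extension: 1211 days (within the 1628-day cap) → +1211 days → 1 August 2012.
Examination Delay Credit: +878 days → 27 December 2014.
Prosecution Delay Deduction: −37 days → 20 November 2014.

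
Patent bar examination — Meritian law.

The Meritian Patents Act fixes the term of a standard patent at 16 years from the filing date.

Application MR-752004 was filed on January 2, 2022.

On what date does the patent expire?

Filing date + 16 years → 2 January 2038.

2038-01-02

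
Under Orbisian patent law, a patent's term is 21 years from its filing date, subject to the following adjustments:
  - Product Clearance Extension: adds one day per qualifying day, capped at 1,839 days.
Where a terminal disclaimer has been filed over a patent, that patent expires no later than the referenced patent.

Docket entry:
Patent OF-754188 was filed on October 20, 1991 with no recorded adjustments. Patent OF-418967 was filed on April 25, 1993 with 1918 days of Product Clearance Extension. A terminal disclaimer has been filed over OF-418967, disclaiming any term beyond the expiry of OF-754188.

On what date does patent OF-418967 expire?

Natural term of OF-418967:
  Base: filing + 21 years → 25 April 2014.
  Product Clearance Extension: 1918 days claimed exceeds the 1839-day cap, so +1839 days → 8 May 2019.
Expiry of referenced patent OF-754188:
  Base: filing + 21 years → 20 October 2012.
Terminal disclaimer: OF-418967 expires on the earlier of 8 May 2019 and 20 October 2012.

2012-10-20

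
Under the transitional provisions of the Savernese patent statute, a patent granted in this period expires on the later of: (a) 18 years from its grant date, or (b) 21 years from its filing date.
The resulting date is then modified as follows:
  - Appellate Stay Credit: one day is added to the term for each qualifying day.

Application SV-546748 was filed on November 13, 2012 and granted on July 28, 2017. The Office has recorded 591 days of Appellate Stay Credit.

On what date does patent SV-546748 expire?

(a) grant + 18 years → 28 July 2035.
(b) filing + 21 years → 13 November 2033.
Later of the two: 28 July 2035.
Appellate Stay Credit: +591 days → 10 March 2037.

March 10, 2037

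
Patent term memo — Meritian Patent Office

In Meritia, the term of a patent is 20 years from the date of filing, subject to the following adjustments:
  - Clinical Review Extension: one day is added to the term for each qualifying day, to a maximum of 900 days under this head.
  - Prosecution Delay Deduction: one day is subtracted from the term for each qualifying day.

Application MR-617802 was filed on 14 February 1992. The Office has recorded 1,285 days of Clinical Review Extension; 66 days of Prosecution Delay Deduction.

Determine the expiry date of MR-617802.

Base term: filing date + 20 years → 14 February 2012.
Clinical Review Extension: 1285 days claimed exceeds the 900-day cap, so +900 days → 2 August 2014.
Prosecution Delay Deduction: −66 days → 28 May 2014.

2014-05-28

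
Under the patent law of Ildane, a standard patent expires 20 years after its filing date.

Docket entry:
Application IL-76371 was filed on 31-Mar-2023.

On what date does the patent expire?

Filing date + 20 years → 31 March 2043.

2043-03-31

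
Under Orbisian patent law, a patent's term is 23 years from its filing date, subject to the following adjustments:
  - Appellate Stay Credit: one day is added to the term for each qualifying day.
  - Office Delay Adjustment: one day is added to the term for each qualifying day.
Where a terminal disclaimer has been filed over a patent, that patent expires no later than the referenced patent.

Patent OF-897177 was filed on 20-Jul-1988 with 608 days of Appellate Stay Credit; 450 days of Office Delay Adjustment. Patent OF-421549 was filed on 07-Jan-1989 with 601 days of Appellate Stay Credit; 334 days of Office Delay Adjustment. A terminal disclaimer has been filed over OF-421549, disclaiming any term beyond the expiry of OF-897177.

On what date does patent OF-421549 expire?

Natural term of OF-421549:
  Base: filing + 23 years → 7 January 2012.
  Appellate Stay Credit: +601 days → 30 August 2013.
  Office Delay Adjustment: +334 days → 30 July 2014.
Expiry of referenced patent OF-897177:
  Base: filing + 23 years → 20 July 2011.
  Appellate Stay Credit: +608 days → 19 March 2013.
  Office Delay Adjustment: +450 days → 12 June 2014.
Terminal disclaimer: OF-421549 expires on the earlier of 30 July 2014 and 12 June 2014.

June 12, 2014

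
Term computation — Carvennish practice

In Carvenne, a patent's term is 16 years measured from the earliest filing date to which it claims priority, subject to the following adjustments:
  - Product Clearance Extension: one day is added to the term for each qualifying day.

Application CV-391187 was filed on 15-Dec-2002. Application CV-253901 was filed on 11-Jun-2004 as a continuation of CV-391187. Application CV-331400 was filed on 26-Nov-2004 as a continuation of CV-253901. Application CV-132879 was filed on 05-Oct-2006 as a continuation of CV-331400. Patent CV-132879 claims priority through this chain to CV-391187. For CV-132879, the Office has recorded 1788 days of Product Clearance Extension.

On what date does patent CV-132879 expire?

Earliest priority filing: 15 December 2002.
Base term: 15 December 2002 + 16 years → 15 December 2018.
Product Clearance Extension: +1788 days → 7 November 2023.

2023-11-07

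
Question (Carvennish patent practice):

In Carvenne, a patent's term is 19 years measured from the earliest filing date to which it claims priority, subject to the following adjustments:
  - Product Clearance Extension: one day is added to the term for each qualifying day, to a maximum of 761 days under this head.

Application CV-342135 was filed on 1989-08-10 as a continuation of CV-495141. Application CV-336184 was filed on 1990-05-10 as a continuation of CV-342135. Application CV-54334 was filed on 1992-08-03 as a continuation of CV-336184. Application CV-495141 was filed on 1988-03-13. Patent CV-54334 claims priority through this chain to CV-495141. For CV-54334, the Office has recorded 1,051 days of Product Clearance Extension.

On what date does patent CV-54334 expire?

April 12, 2009

Earliest priority filing: 13 March 1988.
Base term: 13 March 1988 + 19 years → 13 March 2007.
Product Clearance Extension: 1051 days claimed exceeds the 761-day cap, so +761 days → 12 April 2009.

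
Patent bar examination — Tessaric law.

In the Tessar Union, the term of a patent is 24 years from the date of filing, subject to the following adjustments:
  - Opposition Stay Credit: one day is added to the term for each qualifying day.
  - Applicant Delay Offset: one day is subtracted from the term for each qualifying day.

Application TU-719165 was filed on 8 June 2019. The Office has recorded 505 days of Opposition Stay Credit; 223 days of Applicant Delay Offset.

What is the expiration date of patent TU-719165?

Base term: filing date + 24 years → 8 June 2043.
Opposition Stay Credit: +505 days → 25 October 2044.
Applicant Delay Offset: −223 days → 16 March 2044.

2044-03-16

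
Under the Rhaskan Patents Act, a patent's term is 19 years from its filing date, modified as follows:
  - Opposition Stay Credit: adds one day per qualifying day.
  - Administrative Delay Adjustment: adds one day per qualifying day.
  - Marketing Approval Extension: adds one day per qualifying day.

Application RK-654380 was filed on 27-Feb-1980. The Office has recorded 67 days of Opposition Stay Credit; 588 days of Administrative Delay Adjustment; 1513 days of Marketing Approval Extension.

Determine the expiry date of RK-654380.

Base term: filing date + 19 years → 27 February 1999.
Opposition Stay Credit: +67 days → 5 May 1999.
Administrative Delay Adjustment: +588 days → 13 December 2000.
Marketing Approval Extension: +1513 days → 3 February 2005.

February 3, 2005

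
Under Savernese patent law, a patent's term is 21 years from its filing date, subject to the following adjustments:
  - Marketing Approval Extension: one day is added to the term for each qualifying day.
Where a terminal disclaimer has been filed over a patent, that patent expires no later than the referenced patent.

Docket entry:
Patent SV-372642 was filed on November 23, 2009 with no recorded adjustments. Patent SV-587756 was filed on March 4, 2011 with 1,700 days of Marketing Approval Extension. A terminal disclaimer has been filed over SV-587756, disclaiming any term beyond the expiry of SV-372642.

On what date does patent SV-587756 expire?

November 23, 2030

Natural term of SV-587756:
  Base: filing + 21 years → 4 March 2032.
  Marketing Approval Extension: +1700 days → 29 October 2036.
Expiry of referenced patent SV-372642:
  Base: filing + 21 years → 23 November 2030.
Terminal disclaimer: SV-587756 expires on the earlier of 29 October 2036 and 23 November 2030.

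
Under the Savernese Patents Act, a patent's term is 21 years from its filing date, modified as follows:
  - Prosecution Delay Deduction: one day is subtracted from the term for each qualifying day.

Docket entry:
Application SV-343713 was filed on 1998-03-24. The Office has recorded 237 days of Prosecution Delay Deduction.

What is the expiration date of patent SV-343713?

Base term: filing date + 21 years → 24 March 2019.
Prosecution Delay Deduction: −237 days → 30 July 2018.

2018-07-30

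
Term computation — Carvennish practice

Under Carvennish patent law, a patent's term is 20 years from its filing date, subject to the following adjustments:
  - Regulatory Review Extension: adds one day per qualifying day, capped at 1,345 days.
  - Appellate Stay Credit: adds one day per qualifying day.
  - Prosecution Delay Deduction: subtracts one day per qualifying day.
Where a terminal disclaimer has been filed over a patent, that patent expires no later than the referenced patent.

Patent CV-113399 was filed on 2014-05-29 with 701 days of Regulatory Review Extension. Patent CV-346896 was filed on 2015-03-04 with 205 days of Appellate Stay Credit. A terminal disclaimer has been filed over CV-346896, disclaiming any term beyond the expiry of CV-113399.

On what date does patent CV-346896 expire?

Natural term of CV-346896:
  Base: filing + 20 years → 4 March 2035.
  Appellate Stay Credit: +205 days → 25 September 2035.
Expiry of referenced patent CV-113399:
  Base: filing + 20 years → 29 May 2034.
  Regulatory Review Extension: 701 days (within the 1345-day cap) → +701 days → 29 April 2036.
Terminal disclaimer: CV-346896 expires on the earlier of 25 September 2035 and 29 April 2036.

2035-09-25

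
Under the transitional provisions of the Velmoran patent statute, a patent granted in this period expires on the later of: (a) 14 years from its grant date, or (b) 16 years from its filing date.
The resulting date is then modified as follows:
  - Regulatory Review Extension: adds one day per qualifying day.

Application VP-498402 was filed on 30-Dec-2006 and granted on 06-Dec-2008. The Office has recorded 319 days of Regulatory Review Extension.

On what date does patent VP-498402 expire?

(a) grant + 14 years → 6 December 2022.
(b) filing + 16 years → 30 December 2022.
Later of the two: 30 December 2022.
Regulatory Review Extension: +319 days → 14 November 2023.

November 14, 2023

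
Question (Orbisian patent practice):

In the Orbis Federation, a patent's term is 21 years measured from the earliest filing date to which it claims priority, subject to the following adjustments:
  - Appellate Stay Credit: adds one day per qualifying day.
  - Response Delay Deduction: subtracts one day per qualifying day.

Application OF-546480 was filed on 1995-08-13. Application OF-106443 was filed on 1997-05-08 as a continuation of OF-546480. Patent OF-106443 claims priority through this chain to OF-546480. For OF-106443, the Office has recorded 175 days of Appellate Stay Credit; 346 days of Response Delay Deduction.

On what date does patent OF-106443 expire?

February 24, 2016

Earliest priority filing: 13 August 1995.
Base term: 13 August 1995 + 21 years → 13 August 2016.
Appellate Stay Credit: +175 days → 4 February 2017.
Response Delay Deduction: −346 days → 24 February 2016.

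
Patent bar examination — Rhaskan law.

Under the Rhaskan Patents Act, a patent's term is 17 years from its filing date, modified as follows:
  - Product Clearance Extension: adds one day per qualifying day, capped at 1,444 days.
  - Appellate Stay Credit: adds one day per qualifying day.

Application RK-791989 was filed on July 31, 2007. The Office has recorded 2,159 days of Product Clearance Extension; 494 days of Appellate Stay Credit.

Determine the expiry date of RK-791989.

November 20, 2029

Base term: filing date + 17 years → 31 July 2024.
Product Clearance Extension: 2159 days claimed exceeds the 1444-day cap, so +1444 days → 14 July 2028.
Appellate Stay Credit: +494 days → 20 November 2029.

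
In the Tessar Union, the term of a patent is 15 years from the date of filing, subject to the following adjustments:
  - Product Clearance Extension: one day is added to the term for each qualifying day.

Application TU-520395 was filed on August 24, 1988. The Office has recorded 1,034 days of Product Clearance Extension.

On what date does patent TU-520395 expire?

Base term: filing date + 15 years → 24 August 2003.
Product Clearance Extension: +1034 days → 23 June 2006.

2006-06-23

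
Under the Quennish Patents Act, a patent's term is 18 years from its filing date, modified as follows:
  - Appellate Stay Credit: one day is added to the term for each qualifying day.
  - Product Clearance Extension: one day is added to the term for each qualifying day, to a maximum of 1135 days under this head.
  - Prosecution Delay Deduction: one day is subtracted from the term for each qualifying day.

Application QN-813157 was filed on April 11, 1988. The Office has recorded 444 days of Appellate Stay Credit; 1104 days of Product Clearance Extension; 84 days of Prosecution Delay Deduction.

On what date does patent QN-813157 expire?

April 14, 2010

Base term: filing date + 18 years → 11 April 2006.
Appellate Stay Credit: +444 days → 29 June 2007.
Product Clearance Extension: 1104 days (within the 1135-day cap) → +1104 days → 7 July 2010.
Prosecution Delay Deduction: −84 days → 14 April 2010.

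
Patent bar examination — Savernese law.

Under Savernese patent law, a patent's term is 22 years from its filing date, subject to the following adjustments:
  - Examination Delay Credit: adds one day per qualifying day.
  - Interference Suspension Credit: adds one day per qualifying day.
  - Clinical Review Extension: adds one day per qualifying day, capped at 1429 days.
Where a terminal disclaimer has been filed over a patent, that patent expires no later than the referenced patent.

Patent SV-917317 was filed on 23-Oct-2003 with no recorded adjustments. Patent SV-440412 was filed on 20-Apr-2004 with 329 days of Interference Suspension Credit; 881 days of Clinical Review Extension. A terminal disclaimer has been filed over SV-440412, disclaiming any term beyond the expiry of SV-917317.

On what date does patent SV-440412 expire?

2025-10-23

Natural term of SV-440412:
  Base: filing + 22 years → 20 April 2026.
  Interference Suspension Credit: +329 days → 15 March 2027.
  Clinical Review Extension: 881 days (within the 1429-day cap) → +881 days → 12 August 2029.
Expiry of referenced patent SV-917317:
  Base: filing + 22 years → 23 October 2025.
Terminal disclaimer: SV-440412 expires on the earlier of 12 August 2029 and 23 October 2025.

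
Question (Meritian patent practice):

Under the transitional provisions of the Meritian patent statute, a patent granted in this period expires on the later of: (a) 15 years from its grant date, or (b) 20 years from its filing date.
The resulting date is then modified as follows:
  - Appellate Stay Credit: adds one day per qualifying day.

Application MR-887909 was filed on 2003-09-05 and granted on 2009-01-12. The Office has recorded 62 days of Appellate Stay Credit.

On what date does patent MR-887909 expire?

(a) grant + 15 years → 12 January 2024.
(b) filing + 20 years → 5 September 2023.
Later of the two: 12 January 2024.
Appellate Stay Credit: +62 days → 14 March 2024.

2024-03-14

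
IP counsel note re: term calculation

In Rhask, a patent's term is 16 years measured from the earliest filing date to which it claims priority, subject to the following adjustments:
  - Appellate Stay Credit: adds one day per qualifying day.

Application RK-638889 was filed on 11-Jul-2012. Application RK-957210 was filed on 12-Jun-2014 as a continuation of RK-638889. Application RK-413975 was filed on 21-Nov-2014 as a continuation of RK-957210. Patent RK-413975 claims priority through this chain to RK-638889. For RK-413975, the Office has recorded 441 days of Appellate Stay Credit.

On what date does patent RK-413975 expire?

2029-09-25

Earliest priority filing: 11 July 2012.
Base term: 11 July 2012 + 16 years → 11 July 2028.
Appellate Stay Credit: +441 days → 25 September 2029.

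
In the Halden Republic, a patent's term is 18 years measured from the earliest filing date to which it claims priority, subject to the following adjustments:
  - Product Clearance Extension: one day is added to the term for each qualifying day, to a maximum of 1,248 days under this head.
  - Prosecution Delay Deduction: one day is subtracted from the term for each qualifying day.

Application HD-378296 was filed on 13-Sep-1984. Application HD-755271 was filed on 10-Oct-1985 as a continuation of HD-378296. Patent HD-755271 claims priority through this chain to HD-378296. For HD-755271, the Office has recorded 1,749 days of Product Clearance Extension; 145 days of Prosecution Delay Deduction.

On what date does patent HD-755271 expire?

September 20, 2005

Earliest priority filing: 13 September 1984.
Base term: 13 September 1984 + 18 years → 13 September 2002.
Product Clearance Extension: 1749 days claimed exceeds the 1248-day cap, so +1248 days → 12 February 2006.
Prosecution Delay Deduction: −145 days → 20 September 2005.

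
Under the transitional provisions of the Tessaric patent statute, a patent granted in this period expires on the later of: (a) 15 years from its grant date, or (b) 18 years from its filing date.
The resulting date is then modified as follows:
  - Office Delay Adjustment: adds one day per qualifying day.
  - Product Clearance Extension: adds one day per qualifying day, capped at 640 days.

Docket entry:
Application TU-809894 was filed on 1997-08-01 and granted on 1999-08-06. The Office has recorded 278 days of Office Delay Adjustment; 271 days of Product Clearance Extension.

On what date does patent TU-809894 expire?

(a) grant + 15 years → 6 August 2014.
(b) filing + 18 years → 1 August 2015.
Later of the two: 1 August 2015.
Office Delay Adjustment: +278 days → 5 May 2016.
Product Clearance Extension: 271 days (within the 640-day cap) → +271 days → 31 January 2017.

January 31, 2017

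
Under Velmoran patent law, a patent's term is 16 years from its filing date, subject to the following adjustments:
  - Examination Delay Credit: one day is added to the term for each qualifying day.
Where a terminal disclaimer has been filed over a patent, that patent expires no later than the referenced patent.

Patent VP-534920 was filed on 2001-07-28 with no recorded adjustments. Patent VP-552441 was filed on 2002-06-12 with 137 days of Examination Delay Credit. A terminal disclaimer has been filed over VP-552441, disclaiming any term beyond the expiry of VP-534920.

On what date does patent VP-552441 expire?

2017-07-28

Natural term of VP-552441:
  Base: filing + 16 years → 12 June 2018.
  Examination Delay Credit: +137 days → 27 October 2018.
Expiry of referenced patent VP-534920:
  Base: filing + 16 years → 28 July 2017.
Terminal disclaimer: VP-552441 expires on the earlier of 27 October 2018 and 28 July 2017.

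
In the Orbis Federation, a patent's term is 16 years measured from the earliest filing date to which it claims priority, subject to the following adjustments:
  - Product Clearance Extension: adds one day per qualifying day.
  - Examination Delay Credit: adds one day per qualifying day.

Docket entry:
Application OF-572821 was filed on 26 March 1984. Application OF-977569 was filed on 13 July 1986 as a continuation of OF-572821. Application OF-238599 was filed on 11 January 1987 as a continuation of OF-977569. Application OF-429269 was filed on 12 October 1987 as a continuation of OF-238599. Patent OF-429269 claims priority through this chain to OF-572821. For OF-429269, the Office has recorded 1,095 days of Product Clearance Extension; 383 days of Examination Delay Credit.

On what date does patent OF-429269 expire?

Earliest priority filing: 26 March 1984.
Base term: 26 March 1984 + 16 years → 26 March 2000.
Product Clearance Extension: +1095 days → 26 March 2003.
Examination Delay Credit: +383 days → 12 April 2004.

2004-04-12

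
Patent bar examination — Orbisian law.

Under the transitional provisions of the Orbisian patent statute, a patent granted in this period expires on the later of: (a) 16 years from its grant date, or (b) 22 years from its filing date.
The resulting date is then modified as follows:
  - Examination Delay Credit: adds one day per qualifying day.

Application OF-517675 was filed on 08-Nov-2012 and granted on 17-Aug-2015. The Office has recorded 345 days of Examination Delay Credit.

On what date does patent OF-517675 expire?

October 19, 2035

(a) grant + 16 years → 17 August 2031.
(b) filing + 22 years → 8 November 2034.
Later of the two: 8 November 2034.
Examination Delay Credit: +345 days → 19 October 2035.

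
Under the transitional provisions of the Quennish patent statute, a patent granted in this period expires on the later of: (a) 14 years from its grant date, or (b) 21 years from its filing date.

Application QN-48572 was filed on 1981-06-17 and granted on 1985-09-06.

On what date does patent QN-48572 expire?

(a) grant + 14 years → 6 September 1999.
(b) filing + 21 years → 17 June 2002.
Later of the two: 17 June 2002.

2002-06-17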